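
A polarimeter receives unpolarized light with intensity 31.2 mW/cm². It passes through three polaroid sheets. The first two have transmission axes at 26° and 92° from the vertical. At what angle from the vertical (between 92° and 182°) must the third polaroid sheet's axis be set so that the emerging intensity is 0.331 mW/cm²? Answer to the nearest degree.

θ ≈ 161°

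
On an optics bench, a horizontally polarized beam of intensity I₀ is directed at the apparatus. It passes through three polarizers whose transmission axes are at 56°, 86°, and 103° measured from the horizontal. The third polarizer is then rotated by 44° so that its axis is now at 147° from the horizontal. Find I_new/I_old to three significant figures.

I_new/I_old ≈ 0.257

Before rotation:
I₁ = I₀ cos²(56° − 0°) = I₀ cos²(56°) = 0.3127 I₀.
I₂ = I₁ cos²(86° − 56°) = 0.3127 I₀ · cos²(30°) = 0.2345 I₀.
I₃ = I₂ cos²(103° − 86°) = 0.2345 I₀ · cos²(17°) = 0.2145 I₀.
After rotation:
I₁ = I₀ cos²(56° − 0°) = I₀ cos²(56°) = 0.3127 I₀.
I₂ = I₁ cos²(86° − 56°) = 0.3127 I₀ · cos²(30°) = 0.2345 I₀.
I₃ = I₂ cos²(147° − 86°) = 0.2345 I₀ · cos²(61°) = 0.05512 I₀.
Ratio = 0.05512 / 0.2145 = 0.257.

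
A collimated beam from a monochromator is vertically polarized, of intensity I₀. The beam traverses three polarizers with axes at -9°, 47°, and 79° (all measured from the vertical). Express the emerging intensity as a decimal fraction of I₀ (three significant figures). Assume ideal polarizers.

≈ 0.219 I₀

By Malus's law, I₁ = I₀ cos²(-9° − 0°) = I₀ cos²(9°) = 0.9755 I₀.
I₂ = I₁ cos²(47° + 9°) = 0.9755 I₀ · cos²(56°) = 0.305 I₀.
I₃ = I₂ cos²(79° − 47°) = 0.305 I₀ · cos²(32°) = 0.2194 I₀.
Transmitted fraction = 0.2194.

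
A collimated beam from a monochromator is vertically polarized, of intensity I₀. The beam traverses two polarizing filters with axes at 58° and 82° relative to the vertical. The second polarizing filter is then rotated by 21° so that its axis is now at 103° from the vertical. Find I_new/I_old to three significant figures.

I_new/I_old ≈ 0.599

Before rotation:
By Malus's law, I₁ = I₀ cos²(58° − 0°) = I₀ cos²(58°) = 0.2808 I₀.
I₂ = I₁ cos²(82° − 58°) = 0.2808 I₀ · cos²(24°) = 0.2344 I₀.
After rotation:
I₁ = I₀ cos²(58° − 0°) = I₀ cos²(58°) = 0.2808 I₀.
I₂ = I₁ cos²(103° − 58°) = 0.2808 I₀ · cos²(45°) = 0.1404 I₀.
Ratio = 0.1404 / 0.2344 = 0.5991.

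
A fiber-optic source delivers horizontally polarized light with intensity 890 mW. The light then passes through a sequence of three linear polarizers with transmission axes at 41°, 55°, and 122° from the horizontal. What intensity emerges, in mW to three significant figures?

I ≈ 72.9 mW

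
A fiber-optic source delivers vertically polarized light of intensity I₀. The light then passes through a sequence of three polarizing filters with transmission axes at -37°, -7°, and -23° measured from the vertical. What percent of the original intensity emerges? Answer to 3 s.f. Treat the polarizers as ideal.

≈ 44.2%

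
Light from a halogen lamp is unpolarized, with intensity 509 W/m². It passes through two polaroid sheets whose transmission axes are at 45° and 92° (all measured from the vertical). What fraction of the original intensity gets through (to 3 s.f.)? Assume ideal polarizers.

Unpolarized light through the first polarizer → I₁ = 509 W/m²/2 = 254.5 W/m², polarized at 45°.
I₂ = I₁ · cos²(47°) = 254.5 · 0.4651 = 118.4 W/m².
Transmitted fraction = 0.2326.

I/I₀ ≈ 0.233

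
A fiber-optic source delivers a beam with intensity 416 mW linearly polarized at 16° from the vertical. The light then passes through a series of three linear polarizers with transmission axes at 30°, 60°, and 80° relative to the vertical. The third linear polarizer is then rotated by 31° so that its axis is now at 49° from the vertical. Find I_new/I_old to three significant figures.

Before rotation:
By Malus's law, I₁ = I₀ cos²(30° − 16°) = I₀ cos²(14°) = 0.9415 I₀.
I₂ = I₁ cos²(60° − 30°) = 0.9415 I₀ · cos²(30°) = 0.7061 I₀.
I₃ = I₂ cos²(80° − 60°) = 0.7061 I₀ · cos²(20°) = 0.6235 I₀.
After rotation:
I₁ = I₀ cos²(30° − 16°) = I₀ cos²(14°) = 0.9415 I₀.
I₂ = I₁ cos²(60° − 30°) = 0.9415 I₀ · cos²(30°) = 0.7061 I₀.
I₃ = I₂ cos²(49° − 60°) = 0.7061 I₀ · cos²(11°) = 0.6804 I₀.
Ratio = 0.6804 / 0.6235 = 1.091.

I_new/I_old ≈ 1.09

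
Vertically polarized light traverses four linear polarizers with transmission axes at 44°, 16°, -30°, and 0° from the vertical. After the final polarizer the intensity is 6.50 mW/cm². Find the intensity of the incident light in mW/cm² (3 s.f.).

I₀ ≈ 44.5 mW/cm²

By Malus's law, I₁ = I₀ cos²(44° − 0°) = I₀ cos²(44°) = 0.5174 I₀.
I₂ = I₁ cos²(16° − 44°) = 0.5174 I₀ · cos²(28°) = 0.4034 I₀.
I₃ = I₂ cos²(-30° − 16°) = 0.4034 I₀ · cos²(46°) = 0.1947 I₀.
I₄ = I₃ cos²(0° + 30°) = 0.1947 I₀ · cos²(30°) = 0.146 I₀.
So 6.50 mW/cm² = 0.146 I₀, giving I₀ = 6.50/0.146 = 44.52 mW/cm².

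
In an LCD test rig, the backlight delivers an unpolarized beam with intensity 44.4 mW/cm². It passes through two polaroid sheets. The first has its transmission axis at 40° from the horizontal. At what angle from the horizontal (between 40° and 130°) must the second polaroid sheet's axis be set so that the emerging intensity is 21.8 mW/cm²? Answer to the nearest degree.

θ ≈ 48°

Unpolarized light through the first polarizer → I₁ = ½ I₀, now polarized at 40°.
Target fraction: 21.8 / 44.4 mW/cm² = 0.491 of I₀.
Need I₂/I₀ = 0.491, so cos²(θ − 40°) = 0.491 / 0.5 = 0.982.
θ − 40° = arccos(√0.982) = 7.7°, giving θ ≈ 40 + 7.7 = 47.7°.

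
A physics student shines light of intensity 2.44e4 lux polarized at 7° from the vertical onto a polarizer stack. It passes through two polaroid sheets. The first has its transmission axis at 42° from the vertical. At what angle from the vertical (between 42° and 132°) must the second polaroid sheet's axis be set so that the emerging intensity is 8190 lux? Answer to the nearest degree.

θ ≈ 87°

I₁ = I₀ cos²(42° − 7°) = I₀ cos²(35°) = 0.671 I₀.
Target fraction: 8190 / 2.44e4 lux = 0.3357 of I₀.
Need I₂/I₀ = 0.3357, so cos²(θ − 42°) = 0.3357 / 0.671 = 0.5002.
θ − 42° = arccos(√0.5002) = 45.0°, giving θ ≈ 42 + 45.0 = 87.0°.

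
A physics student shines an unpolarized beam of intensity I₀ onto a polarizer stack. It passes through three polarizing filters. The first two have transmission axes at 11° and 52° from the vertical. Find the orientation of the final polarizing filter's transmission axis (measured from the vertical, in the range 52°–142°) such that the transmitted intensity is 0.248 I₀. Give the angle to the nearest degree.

Unpolarized light through the first polarizer → I₁ = ½ I₀, now polarized at 11°.
I₂ = I₁ cos²(52° − 11°) = 0.5 I₀ · cos²(41°) = 0.2848 I₀.
Need I₃/I₀ = 0.248, so cos²(θ − 52°) = 0.248 / 0.2848 = 0.8708.
θ − 52° = arccos(√0.8708) = 21.1°, giving θ ≈ 52 + 21.1 = 73.1°.

θ ≈ 73°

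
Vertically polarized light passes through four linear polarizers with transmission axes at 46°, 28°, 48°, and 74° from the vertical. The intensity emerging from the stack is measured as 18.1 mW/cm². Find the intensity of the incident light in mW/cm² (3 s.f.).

I₀ ≈ 58.1 mW/cm²

I₁ = I₀ cos²(46° − 0°) = I₀ cos²(46°) = 0.4826 I₀.
I₂ = I₁ cos²(28° − 46°) = 0.4826 I₀ · cos²(18°) = 0.4365 I₀.
I₃ = I₂ cos²(48° − 28°) = 0.4365 I₀ · cos²(20°) = 0.3854 I₀.
I₄ = I₃ cos²(74° − 48°) = 0.3854 I₀ · cos²(26°) = 0.3113 I₀.
So 18.1 mW/cm² = 0.3113 I₀, giving I₀ = 18.1/0.3113 = 58.13 mW/cm².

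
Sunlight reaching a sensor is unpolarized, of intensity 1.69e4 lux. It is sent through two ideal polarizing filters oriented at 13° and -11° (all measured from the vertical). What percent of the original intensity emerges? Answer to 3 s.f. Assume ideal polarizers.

≈ 41.7%

Unpolarized light through the first polarizer → I₁ = 1.69e4 lux/2 = 8450 lux, polarized at 13°.
I₂ = I₁ · cos²(24°) = 8450 · 0.8346 = 7052 lux.
That is 41.73% of the incident intensity.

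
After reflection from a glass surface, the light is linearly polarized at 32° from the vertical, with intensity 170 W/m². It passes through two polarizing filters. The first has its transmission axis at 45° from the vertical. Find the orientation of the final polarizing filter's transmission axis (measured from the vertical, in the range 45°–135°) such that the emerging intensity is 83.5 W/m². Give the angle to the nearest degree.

I₁ = I₀ cos²(45° − 32°) = I₀ cos²(13°) = 0.9494 I₀.
Target fraction: 83.5 / 170 W/m² = 0.4912 of I₀.
Need I₂/I₀ = 0.4912, so cos²(θ − 45°) = 0.4912 / 0.9494 = 0.5174.
θ − 45° = arccos(√0.5174) = 44.0°, giving θ ≈ 45 + 44.0 = 89.0°.

θ ≈ 89°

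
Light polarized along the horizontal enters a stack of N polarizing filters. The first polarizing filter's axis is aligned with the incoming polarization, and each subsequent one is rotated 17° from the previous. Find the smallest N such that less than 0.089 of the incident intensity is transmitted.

First polarizer is aligned with the polarization: full transmission.
Each further stage multiplies by cos²(17°) = 0.9145.
After N polarizers: T = 0.9145^(N−1). Require T < 0.089 ⇒ N−1 > ln(0.089)/ln(0.9145) = 27.07, so N−1 ≥ 28 and N = 29.
Check: N=29 gives T = 0.08192 < 0.089; N=28 gives T = 0.08958.

N = 29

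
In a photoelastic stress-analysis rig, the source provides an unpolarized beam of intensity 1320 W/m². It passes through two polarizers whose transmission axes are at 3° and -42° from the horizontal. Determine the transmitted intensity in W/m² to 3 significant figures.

I ≈ 330 W/m²

Unpolarized light through the first polarizer → I₁ = 1320 W/m²/2 = 660 W/m², polarized at 3°.
I₂ = I₁ · cos²(45°) = 660 · 0.5 = 330 W/m².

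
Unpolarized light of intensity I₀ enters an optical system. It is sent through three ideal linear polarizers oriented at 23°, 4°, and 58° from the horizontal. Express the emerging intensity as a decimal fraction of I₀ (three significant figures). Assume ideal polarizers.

Unpolarized light through the first polarizer → I₁ = ½ I₀, now polarized at 23°.
I₂ = I₁ cos²(4° − 23°) = 0.5 I₀ · cos²(19°) = 0.447 I₀.
I₃ = I₂ cos²(58° − 4°) = 0.447 I₀ · cos²(54°) = 0.1544 I₀.
Transmitted fraction = 0.1544.

≈ 0.154 I₀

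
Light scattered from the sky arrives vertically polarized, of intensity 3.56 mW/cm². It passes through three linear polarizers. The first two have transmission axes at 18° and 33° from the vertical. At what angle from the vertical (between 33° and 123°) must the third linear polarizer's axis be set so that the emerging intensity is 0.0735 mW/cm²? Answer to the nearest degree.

θ ≈ 114°

I₁ = I₀ cos²(18° − 0°) = I₀ cos²(18°) = 0.9045 I₀.
I₂ = I₁ cos²(33° − 18°) = 0.9045 I₀ · cos²(15°) = 0.8439 I₀.
Target fraction: 0.0735 / 3.56 mW/cm² = 0.02065 of I₀.
Need I₃/I₀ = 0.02065, so cos²(θ − 33°) = 0.02065 / 0.8439 = 0.02446.
θ − 33° = arccos(√0.02446) = 81.0°, giving θ ≈ 33 + 81.0 = 114.0°.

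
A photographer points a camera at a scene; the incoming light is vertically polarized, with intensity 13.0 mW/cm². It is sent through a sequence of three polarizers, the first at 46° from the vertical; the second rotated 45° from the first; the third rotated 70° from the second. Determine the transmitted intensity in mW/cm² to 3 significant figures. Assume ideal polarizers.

I₁ = 13.0 mW/cm² · cos²(46°) = 6.273 mW/cm².
I₂ = I₁ · cos²(45°) = 6.273 · 0.5 = 3.137 mW/cm².
I₃ = I₂ · cos²(70°) = 3.137 · 0.117 = 0.3669 mW/cm².

I ≈ 0.367 mW/cm²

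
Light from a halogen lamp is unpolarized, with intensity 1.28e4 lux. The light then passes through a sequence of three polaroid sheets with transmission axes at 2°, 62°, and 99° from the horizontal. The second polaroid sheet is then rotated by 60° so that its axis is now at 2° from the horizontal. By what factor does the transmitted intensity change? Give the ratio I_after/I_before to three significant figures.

Before rotation:
Unpolarized light through the first polarizer → I₁ = ½ I₀, now polarized at 2°.
I₂ = I₁ cos²(62° − 2°) = 0.5 I₀ · cos²(60°) = 0.125 I₀.
I₃ = I₂ cos²(99° − 62°) = 0.125 I₀ · cos²(37°) = 0.07973 I₀.
After rotation:
Unpolarized light through the first polarizer → I₁ = ½ I₀, now polarized at 2°.
I₂ = I₁ cos²(2° − 2°) = 0.5 I₀ · cos²(0°) = 0.5 I₀.
Angle between axes 2 and 3: 83°. I₃ = 0.5 I₀ · cos²(83°) = 0.007426 I₀.
Ratio = 0.007426 / 0.07973 = 0.09314.

I_new/I_old ≈ 0.0931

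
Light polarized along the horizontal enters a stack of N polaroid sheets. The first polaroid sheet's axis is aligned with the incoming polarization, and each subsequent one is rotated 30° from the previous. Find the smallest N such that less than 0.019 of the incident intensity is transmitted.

N = 15

First polarizer is aligned with the polarization: full transmission.
Each further stage multiplies by cos²(30°) = 0.75.
After N polarizers: T = 0.75^(N−1). Require T < 0.019 ⇒ N−1 > ln(0.019)/ln(0.75) = 13.78, so N−1 ≥ 14 and N = 15.
Check: N=15 gives T = 0.01782 < 0.019; N=14 gives T = 0.02376.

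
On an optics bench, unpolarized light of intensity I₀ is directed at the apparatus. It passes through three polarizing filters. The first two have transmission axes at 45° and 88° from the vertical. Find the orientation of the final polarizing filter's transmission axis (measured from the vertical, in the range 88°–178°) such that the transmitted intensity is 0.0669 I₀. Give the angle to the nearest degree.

Unpolarized light through the first polarizer → I₁ = ½ I₀, now polarized at 45°.
I₂ = I₁ cos²(88° − 45°) = 0.5 I₀ · cos²(43°) = 0.2674 I₀.
Need I₃/I₀ = 0.0669, so cos²(θ − 88°) = 0.0669 / 0.2674 = 0.2502.
θ − 88° = arccos(√0.2502) = 60.0°, giving θ ≈ 88 + 60.0 = 148.0°.

θ ≈ 148°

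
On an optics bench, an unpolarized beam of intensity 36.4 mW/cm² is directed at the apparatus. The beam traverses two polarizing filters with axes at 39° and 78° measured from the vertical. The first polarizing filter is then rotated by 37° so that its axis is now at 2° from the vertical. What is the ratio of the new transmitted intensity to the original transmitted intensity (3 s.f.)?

I_new/I_old ≈ 0.0969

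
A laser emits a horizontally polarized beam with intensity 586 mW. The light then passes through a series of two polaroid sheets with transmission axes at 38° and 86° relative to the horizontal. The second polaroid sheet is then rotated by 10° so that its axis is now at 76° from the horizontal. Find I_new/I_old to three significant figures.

Before rotation:
By Malus's law, I₁ = I₀ cos²(38° − 0°) = I₀ cos²(38°) = 0.621 I₀.
I₂ = I₁ cos²(86° − 38°) = 0.621 I₀ · cos²(48°) = 0.278 I₀.
After rotation:
I₁ = I₀ cos²(38° − 0°) = I₀ cos²(38°) = 0.621 I₀.
I₂ = I₁ cos²(76° − 38°) = 0.621 I₀ · cos²(38°) = 0.3856 I₀.
Ratio = 0.3856 / 0.278 = 1.387.

I_new/I_old ≈ 1.39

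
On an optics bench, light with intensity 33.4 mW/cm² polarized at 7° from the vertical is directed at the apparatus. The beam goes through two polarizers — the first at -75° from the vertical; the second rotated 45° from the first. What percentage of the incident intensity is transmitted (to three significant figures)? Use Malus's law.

By Malus's law, I₁ = 33.4 mW/cm² · cos²(82°) = 0.6469 mW/cm².
I₂ = I₁ · cos²(45°) = 0.6469 · 0.5 = 0.3235 mW/cm².
That is 0.9685% of the incident intensity.

≈ 0.968%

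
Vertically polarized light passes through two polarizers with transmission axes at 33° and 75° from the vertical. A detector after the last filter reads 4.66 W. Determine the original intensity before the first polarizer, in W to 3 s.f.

I₀ ≈ 12.0 W

I₁ = I₀ cos²(33° − 0°) = I₀ cos²(33°) = 0.7034 I₀.
I₂ = I₁ cos²(75° − 33°) = 0.7034 I₀ · cos²(42°) = 0.3884 I₀.
So 4.66 W = 0.3884 I₀, giving I₀ = 4.66/0.3884 = 12 W.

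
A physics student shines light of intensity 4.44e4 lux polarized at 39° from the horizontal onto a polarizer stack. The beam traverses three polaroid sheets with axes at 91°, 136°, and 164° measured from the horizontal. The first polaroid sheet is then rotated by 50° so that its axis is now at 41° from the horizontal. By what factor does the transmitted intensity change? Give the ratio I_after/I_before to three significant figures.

I_new/I_old ≈ 0.0400

Before rotation:
By Malus's law, I₁ = I₀ cos²(91° − 39°) = I₀ cos²(52°) = 0.379 I₀.
I₂ = I₁ cos²(136° − 91°) = 0.379 I₀ · cos²(45°) = 0.1895 I₀.
I₃ = I₂ cos²(164° − 136°) = 0.1895 I₀ · cos²(28°) = 0.1477 I₀.
After rotation:
I₁ = I₀ cos²(41° − 39°) = I₀ cos²(2°) = 0.9988 I₀.
Angle between axes 1 and 2: 85°. I₂ = 0.9988 I₀ · cos²(85°) = 0.007587 I₀.
I₃ = I₂ cos²(164° − 136°) = 0.007587 I₀ · cos²(28°) = 0.005915 I₀.
Ratio = 0.005915 / 0.1477 = 0.04003.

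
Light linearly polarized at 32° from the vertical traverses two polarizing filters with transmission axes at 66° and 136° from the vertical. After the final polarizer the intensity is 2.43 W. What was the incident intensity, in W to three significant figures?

I₁ = I₀ cos²(66° − 32°) = I₀ cos²(34°) = 0.6873 I₀.
I₂ = I₁ cos²(136° − 66°) = 0.6873 I₀ · cos²(70°) = 0.0804 I₀.
So 2.43 W = 0.0804 I₀, giving I₀ = 2.43/0.0804 = 30.22 W.

I₀ ≈ 30.2 W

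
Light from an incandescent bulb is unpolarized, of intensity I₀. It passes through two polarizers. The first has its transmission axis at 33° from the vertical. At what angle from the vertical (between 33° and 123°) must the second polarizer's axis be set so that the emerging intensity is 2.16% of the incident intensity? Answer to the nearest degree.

θ ≈ 111°

Unpolarized light through the first polarizer → I₁ = ½ I₀, now polarized at 33°.
Need I₂/I₀ = 0.0216, so cos²(θ − 33°) = 0.0216 / 0.5 = 0.0432.
θ − 33° = arccos(√0.0432) = 78.0°, giving θ ≈ 33 + 78.0 = 111.0°.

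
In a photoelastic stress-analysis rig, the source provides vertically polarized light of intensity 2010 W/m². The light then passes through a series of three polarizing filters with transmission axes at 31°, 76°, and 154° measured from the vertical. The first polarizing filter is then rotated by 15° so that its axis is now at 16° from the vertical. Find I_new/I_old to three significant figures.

Before rotation:
By Malus's law, I₁ = I₀ cos²(31° − 0°) = I₀ cos²(31°) = 0.7347 I₀.
I₂ = I₁ cos²(76° − 31°) = 0.7347 I₀ · cos²(45°) = 0.3674 I₀.
I₃ = I₂ cos²(154° − 76°) = 0.3674 I₀ · cos²(78°) = 0.01588 I₀.
After rotation:
I₁ = I₀ cos²(16° − 0°) = I₀ cos²(16°) = 0.924 I₀.
I₂ = I₁ cos²(76° − 16°) = 0.924 I₀ · cos²(60°) = 0.231 I₀.
I₃ = I₂ cos²(154° − 76°) = 0.231 I₀ · cos²(78°) = 0.009986 I₀.
Ratio = 0.009986 / 0.01588 = 0.6288.

I_new/I_old ≈ 0.629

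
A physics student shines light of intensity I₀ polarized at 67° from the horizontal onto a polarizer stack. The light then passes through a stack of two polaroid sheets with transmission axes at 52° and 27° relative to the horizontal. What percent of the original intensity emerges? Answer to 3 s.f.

≈ 76.6%

I₁ = I₀ cos²(52° − 67°) = I₀ cos²(15°) = 0.933 I₀.
I₂ = I₁ cos²(27° − 52°) = 0.933 I₀ · cos²(25°) = 0.7664 I₀.
That is 76.64% of the incident intensity.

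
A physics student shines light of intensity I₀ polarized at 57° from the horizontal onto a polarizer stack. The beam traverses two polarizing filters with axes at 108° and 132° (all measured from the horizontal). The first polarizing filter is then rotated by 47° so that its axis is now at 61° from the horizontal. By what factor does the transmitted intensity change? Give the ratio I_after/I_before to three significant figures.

Before rotation:
By Malus's law, I₁ = I₀ cos²(108° − 57°) = I₀ cos²(51°) = 0.396 I₀.
I₂ = I₁ cos²(132° − 108°) = 0.396 I₀ · cos²(24°) = 0.3305 I₀.
After rotation:
I₁ = I₀ cos²(61° − 57°) = I₀ cos²(4°) = 0.9951 I₀.
I₂ = I₁ cos²(132° − 61°) = 0.9951 I₀ · cos²(71°) = 0.1055 I₀.
Ratio = 0.1055 / 0.3305 = 0.3191.

I_new/I_old ≈ 0.319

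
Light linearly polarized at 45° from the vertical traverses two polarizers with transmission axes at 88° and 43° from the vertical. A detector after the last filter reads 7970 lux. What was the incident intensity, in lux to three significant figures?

I₁ = I₀ cos²(88° − 45°) = I₀ cos²(43°) = 0.5349 I₀.
I₂ = I₁ cos²(43° − 88°) = 0.5349 I₀ · cos²(45°) = 0.2674 I₀.
So 7970 lux = 0.2674 I₀, giving I₀ = 7970/0.2674 = 2.98e+04 lux.

I₀ ≈ 2.98e4 lux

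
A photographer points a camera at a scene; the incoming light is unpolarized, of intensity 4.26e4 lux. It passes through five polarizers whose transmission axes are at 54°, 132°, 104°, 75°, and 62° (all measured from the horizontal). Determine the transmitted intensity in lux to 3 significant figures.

Unpolarized light through the first polarizer → I₁ = 4.26e4 lux/2 = 2.13e+04 lux, polarized at 54°.
I₂ = I₁ · cos²(78°) = 2.13e+04 · 0.04323 = 920.7 lux.
I₃ = I₂ · cos²(28°) = 920.7 · 0.7796 = 717.8 lux.
I₄ = I₃ · cos²(29°) = 717.8 · 0.765 = 549.1 lux.
I₅ = I₄ · cos²(13°) = 549.1 · 0.9494 = 521.3 lux.

I ≈ 521 lux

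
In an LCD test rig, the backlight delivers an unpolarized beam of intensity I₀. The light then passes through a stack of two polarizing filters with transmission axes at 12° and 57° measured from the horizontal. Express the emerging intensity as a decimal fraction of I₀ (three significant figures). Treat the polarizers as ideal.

≈ 0.250 I₀

Unpolarized light through the first polarizer → I₁ = ½ I₀, now polarized at 12°.
I₂ = I₁ cos²(57° − 12°) = 0.5 I₀ · cos²(45°) = 0.25 I₀.
Transmitted fraction = 0.25.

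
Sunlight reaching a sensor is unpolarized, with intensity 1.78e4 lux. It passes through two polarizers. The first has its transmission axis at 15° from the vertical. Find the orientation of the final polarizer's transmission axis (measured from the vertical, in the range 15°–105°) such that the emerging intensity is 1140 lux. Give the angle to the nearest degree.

Unpolarized light through the first polarizer → I₁ = ½ I₀, now polarized at 15°.
Target fraction: 1140 / 1.78e4 lux = 0.06404 of I₀.
Need I₂/I₀ = 0.06404, so cos²(θ − 15°) = 0.06404 / 0.5 = 0.1281.
θ − 15° = arccos(√0.1281) = 69.0°, giving θ ≈ 15 + 69.0 = 84.0°.

θ ≈ 84°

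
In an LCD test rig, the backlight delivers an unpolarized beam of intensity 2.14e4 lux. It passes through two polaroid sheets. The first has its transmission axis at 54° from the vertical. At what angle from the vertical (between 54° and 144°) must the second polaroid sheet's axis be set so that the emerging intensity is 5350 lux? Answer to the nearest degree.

Unpolarized light through the first polarizer → I₁ = ½ I₀, now polarized at 54°.
Target fraction: 5350 / 2.14e4 lux = 0.25 of I₀.
Need I₂/I₀ = 0.25, so cos²(θ − 54°) = 0.25 / 0.5 = 0.5.
θ − 54° = arccos(√0.5) = 45.0°, giving θ ≈ 54 + 45.0 = 99.0°.

θ ≈ 99°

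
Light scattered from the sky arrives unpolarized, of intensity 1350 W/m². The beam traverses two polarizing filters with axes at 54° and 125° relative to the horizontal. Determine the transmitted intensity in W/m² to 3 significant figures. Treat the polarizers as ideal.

Unpolarized light through the first polarizer → I₁ = 1350 W/m²/2 = 675 W/m², polarized at 54°.
I₂ = I₁ · cos²(71°) = 675 · 0.106 = 71.55 W/m².

I ≈ 71.5 W/m²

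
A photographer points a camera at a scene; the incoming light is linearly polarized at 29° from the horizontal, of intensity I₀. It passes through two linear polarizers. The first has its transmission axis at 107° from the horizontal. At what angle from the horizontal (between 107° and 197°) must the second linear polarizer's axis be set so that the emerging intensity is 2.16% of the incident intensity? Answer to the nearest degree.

θ ≈ 152°

By Malus's law, I₁ = I₀ cos²(107° − 29°) = I₀ cos²(78°) = 0.04323 I₀.
Need I₂/I₀ = 0.0216, so cos²(θ − 107°) = 0.0216 / 0.04323 = 0.4997.
θ − 107° = arccos(√0.4997) = 45.0°, giving θ ≈ 107 + 45.0 = 152.0°.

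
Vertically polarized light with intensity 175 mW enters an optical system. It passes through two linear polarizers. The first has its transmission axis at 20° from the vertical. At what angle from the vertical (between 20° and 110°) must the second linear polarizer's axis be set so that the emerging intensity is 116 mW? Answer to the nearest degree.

I₁ = I₀ cos²(20° − 0°) = I₀ cos²(20°) = 0.883 I₀.
Target fraction: 116 / 175 mW = 0.6629 of I₀.
Need I₂/I₀ = 0.6629, so cos²(θ − 20°) = 0.6629 / 0.883 = 0.7507.
θ − 20° = arccos(√0.7507) = 30.0°, giving θ ≈ 20 + 30.0 = 50.0°.

θ ≈ 50°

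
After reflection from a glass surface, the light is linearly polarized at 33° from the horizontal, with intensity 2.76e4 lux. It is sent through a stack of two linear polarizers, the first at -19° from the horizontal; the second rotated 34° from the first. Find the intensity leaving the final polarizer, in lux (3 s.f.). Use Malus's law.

By Malus's law, I₁ = 2.76e4 lux · cos²(52°) = 1.046e+04 lux.
I₂ = I₁ · cos²(34°) = 1.046e+04 · 0.6873 = 7190 lux.

I ≈ 7190 lux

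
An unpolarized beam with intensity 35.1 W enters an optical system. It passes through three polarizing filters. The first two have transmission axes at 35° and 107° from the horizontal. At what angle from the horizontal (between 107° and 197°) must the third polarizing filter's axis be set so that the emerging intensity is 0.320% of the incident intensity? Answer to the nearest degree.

θ ≈ 182°

Unpolarized light through the first polarizer → I₁ = ½ I₀, now polarized at 35°.
I₂ = I₁ cos²(107° − 35°) = 0.5 I₀ · cos²(72°) = 0.04775 I₀.
Need I₃/I₀ = 0.0032, so cos²(θ − 107°) = 0.0032 / 0.04775 = 0.06702.
θ − 107° = arccos(√0.06702) = 75.0°, giving θ ≈ 107 + 75.0 = 182.0°.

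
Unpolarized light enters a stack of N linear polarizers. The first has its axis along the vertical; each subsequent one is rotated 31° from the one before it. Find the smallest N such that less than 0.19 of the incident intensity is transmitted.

N = 5

First polarizer halves the unpolarized light: factor 1/2.
Each further stage multiplies by cos²(31°) = 0.7347.
After N polarizers: T = 0.5·0.7347^(N−1). Require T < 0.19 ⇒ N−1 > ln(0.19/0.5)/ln(0.7347) = 3.14, so N−1 ≥ 4 and N = 5.
Check: N=5 gives T = 0.1457 < 0.19; N=4 gives T = 0.1983.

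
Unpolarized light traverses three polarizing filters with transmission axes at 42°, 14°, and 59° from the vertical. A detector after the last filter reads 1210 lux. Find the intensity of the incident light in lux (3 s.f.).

Unpolarized light through the first polarizer → I₁ = ½ I₀, now polarized at 42°.
I₂ = I₁ cos²(14° − 42°) = 0.5 I₀ · cos²(28°) = 0.3898 I₀.
I₃ = I₂ cos²(59° − 14°) = 0.3898 I₀ · cos²(45°) = 0.1949 I₀.
So 1210 lux = 0.1949 I₀, giving I₀ = 1210/0.1949 = 6208 lux.

I₀ ≈ 6210 lux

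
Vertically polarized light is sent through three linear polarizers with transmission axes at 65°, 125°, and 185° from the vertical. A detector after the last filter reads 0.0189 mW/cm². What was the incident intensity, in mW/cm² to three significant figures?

I₀ ≈ 1.69 mW/cm²

By Malus's law, I₁ = I₀ cos²(65° − 0°) = I₀ cos²(65°) = 0.1786 I₀.
I₂ = I₁ cos²(125° − 65°) = 0.1786 I₀ · cos²(60°) = 0.04465 I₀.
I₃ = I₂ cos²(185° − 125°) = 0.04465 I₀ · cos²(60°) = 0.01116 I₀.
So 0.0189 mW/cm² = 0.01116 I₀, giving I₀ = 0.0189/0.01116 = 1.693 mW/cm².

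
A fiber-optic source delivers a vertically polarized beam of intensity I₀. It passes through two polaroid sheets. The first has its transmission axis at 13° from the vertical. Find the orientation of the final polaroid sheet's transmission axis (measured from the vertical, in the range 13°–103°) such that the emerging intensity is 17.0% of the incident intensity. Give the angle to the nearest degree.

I₁ = I₀ cos²(13° − 0°) = I₀ cos²(13°) = 0.9494 I₀.
Need I₂/I₀ = 0.17, so cos²(θ − 13°) = 0.17 / 0.9494 = 0.1791.
θ − 13° = arccos(√0.1791) = 65.0°, giving θ ≈ 13 + 65.0 = 78.0°.

θ ≈ 78°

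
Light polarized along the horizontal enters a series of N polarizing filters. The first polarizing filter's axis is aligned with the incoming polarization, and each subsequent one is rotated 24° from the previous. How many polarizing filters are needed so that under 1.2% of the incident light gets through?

N = 26

First polarizer is aligned with the polarization: full transmission.
Each further stage multiplies by cos²(24°) = 0.8346.
After N polarizers: T = 0.8346^(N−1). Require T < 0.012 ⇒ N−1 > ln(0.012)/ln(0.8346) = 24.46, so N−1 ≥ 25 and N = 26.
Check: N=26 gives T = 0.01088 < 0.012; N=25 gives T = 0.01303.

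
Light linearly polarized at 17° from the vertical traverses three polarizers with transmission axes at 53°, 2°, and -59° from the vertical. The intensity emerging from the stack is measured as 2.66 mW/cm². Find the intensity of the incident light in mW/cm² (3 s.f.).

I₀ ≈ 43.7 mW/cm²

I₁ = I₀ cos²(53° − 17°) = I₀ cos²(36°) = 0.6545 I₀.
I₂ = I₁ cos²(2° − 53°) = 0.6545 I₀ · cos²(51°) = 0.2592 I₀.
I₃ = I₂ cos²(-59° − 2°) = 0.2592 I₀ · cos²(61°) = 0.06093 I₀.
So 2.66 mW/cm² = 0.06093 I₀, giving I₀ = 2.66/0.06093 = 43.66 mW/cm².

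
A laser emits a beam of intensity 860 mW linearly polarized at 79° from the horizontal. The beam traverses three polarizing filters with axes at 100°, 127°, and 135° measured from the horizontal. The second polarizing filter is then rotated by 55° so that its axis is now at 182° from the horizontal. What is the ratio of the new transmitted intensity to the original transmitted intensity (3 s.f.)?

Before rotation:
By Malus's law, I₁ = I₀ cos²(100° − 79°) = I₀ cos²(21°) = 0.8716 I₀.
I₂ = I₁ cos²(127° − 100°) = 0.8716 I₀ · cos²(27°) = 0.6919 I₀.
I₃ = I₂ cos²(135° − 127°) = 0.6919 I₀ · cos²(8°) = 0.6785 I₀.
After rotation:
I₁ = I₀ cos²(100° − 79°) = I₀ cos²(21°) = 0.8716 I₀.
I₂ = I₁ cos²(182° − 100°) = 0.8716 I₀ · cos²(82°) = 0.01688 I₀.
I₃ = I₂ cos²(135° − 182°) = 0.01688 I₀ · cos²(47°) = 0.007852 I₀.
Ratio = 0.007852 / 0.6785 = 0.01157.

I_new/I_old ≈ 0.0116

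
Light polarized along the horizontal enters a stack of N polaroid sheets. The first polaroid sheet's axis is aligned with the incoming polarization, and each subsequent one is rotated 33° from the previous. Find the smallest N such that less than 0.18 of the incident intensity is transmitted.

N = 6

First polarizer is aligned with the polarization: full transmission.
Each further stage multiplies by cos²(33°) = 0.7034.
After N polarizers: T = 0.7034^(N−1). Require T < 0.18 ⇒ N−1 > ln(0.18)/ln(0.7034) = 4.87, so N−1 ≥ 5 and N = 6.
Check: N=6 gives T = 0.1722 < 0.18; N=5 gives T = 0.2448.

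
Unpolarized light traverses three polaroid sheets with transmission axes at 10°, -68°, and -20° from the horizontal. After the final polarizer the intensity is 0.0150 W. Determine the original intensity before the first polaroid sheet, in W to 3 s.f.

Unpolarized light through the first polarizer → I₁ = ½ I₀, now polarized at 10°.
I₂ = I₁ cos²(-68° − 10°) = 0.5 I₀ · cos²(78°) = 0.02161 I₀.
I₃ = I₂ cos²(-20° + 68°) = 0.02161 I₀ · cos²(48°) = 0.009677 I₀.
So 0.0150 W = 0.009677 I₀, giving I₀ = 0.0150/0.009677 = 1.55 W.

I₀ ≈ 1.55 W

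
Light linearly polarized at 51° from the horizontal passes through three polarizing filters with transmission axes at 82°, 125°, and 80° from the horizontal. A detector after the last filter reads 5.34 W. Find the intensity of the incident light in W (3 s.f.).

I₁ = I₀ cos²(82° − 51°) = I₀ cos²(31°) = 0.7347 I₀.
I₂ = I₁ cos²(125° − 82°) = 0.7347 I₀ · cos²(43°) = 0.393 I₀.
I₃ = I₂ cos²(80° − 125°) = 0.393 I₀ · cos²(45°) = 0.1965 I₀.
So 5.34 W = 0.1965 I₀, giving I₀ = 5.34/0.1965 = 27.18 W.

I₀ ≈ 27.2 W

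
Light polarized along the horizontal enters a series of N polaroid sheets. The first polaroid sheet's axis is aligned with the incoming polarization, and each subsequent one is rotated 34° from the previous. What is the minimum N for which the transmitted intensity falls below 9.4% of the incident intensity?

N = 8

First polarizer is aligned with the polarization: full transmission.
Each further stage multiplies by cos²(34°) = 0.6873.
After N polarizers: T = 0.6873^(N−1). Require T < 0.094 ⇒ N−1 > ln(0.094)/ln(0.6873) = 6.31, so N−1 ≥ 7 and N = 8.
Check: N=8 gives T = 0.07245 < 0.094; N=7 gives T = 0.1054.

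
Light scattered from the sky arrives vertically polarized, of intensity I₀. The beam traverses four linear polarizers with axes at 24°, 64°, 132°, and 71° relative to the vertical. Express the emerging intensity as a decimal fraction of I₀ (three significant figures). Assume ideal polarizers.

≈ 0.0162 I₀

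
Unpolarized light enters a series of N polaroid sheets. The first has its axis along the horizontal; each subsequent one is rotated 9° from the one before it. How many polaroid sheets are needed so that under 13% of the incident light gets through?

First polarizer halves the unpolarized light: factor 1/2.
Each further stage multiplies by cos²(9°) = 0.9755.
After N polarizers: T = 0.5·0.9755^(N−1). Require T < 0.13 ⇒ N−1 > ln(0.13/0.5)/ln(0.9755) = 54.37, so N−1 ≥ 55 and N = 56.
Check: N=56 gives T = 0.128 < 0.13; N=55 gives T = 0.1312.

N = 56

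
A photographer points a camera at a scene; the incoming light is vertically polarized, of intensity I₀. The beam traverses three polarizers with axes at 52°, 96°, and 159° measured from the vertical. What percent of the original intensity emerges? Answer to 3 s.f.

I₁ = I₀ cos²(52° − 0°) = I₀ cos²(52°) = 0.379 I₀.
I₂ = I₁ cos²(96° − 52°) = 0.379 I₀ · cos²(44°) = 0.1961 I₀.
I₃ = I₂ cos²(159° − 96°) = 0.1961 I₀ · cos²(63°) = 0.04042 I₀.
That is 4.042% of the incident intensity.

≈ 4.04%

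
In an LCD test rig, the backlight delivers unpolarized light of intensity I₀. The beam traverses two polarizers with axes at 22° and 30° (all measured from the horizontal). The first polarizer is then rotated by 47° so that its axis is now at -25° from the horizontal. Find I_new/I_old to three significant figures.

Before rotation:
Unpolarized light through the first polarizer → I₁ = ½ I₀, now polarized at 22°.
I₂ = I₁ cos²(30° − 22°) = 0.5 I₀ · cos²(8°) = 0.4903 I₀.
After rotation:
Unpolarized light through the first polarizer → I₁ = ½ I₀, now polarized at -25°.
I₂ = I₁ cos²(30° + 25°) = 0.5 I₀ · cos²(55°) = 0.1645 I₀.
Ratio = 0.1645 / 0.4903 = 0.3355.

I_new/I_old ≈ 0.335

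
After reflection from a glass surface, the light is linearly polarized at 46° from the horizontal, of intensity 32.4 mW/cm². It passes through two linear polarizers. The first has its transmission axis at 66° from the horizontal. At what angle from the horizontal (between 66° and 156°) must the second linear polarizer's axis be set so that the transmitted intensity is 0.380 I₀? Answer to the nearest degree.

I₁ = I₀ cos²(66° − 46°) = I₀ cos²(20°) = 0.883 I₀.
Need I₂/I₀ = 0.38, so cos²(θ − 66°) = 0.38 / 0.883 = 0.4303.
θ − 66° = arccos(√0.4303) = 49.0°, giving θ ≈ 66 + 49.0 = 115.0°.

θ ≈ 115°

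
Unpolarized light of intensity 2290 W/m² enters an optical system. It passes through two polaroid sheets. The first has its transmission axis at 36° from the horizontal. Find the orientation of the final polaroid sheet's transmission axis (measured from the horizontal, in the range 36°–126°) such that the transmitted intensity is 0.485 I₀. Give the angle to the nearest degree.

θ ≈ 46°

Unpolarized light through the first polarizer → I₁ = ½ I₀, now polarized at 36°.
Need I₂/I₀ = 0.485, so cos²(θ − 36°) = 0.485 / 0.5 = 0.97.
θ − 36° = arccos(√0.97) = 10.0°, giving θ ≈ 36 + 10.0 = 46.0°.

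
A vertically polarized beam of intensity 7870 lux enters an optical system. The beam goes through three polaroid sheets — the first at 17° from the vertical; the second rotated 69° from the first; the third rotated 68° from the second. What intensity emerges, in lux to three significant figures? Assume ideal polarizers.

By Malus's law, I₁ = 7870 lux · cos²(17°) = 7197 lux.
I₂ = I₁ · cos²(69°) = 7197 · 0.1284 = 924.3 lux.
I₃ = I₂ · cos²(68°) = 924.3 · 0.1403 = 129.7 lux.

I ≈ 130 lux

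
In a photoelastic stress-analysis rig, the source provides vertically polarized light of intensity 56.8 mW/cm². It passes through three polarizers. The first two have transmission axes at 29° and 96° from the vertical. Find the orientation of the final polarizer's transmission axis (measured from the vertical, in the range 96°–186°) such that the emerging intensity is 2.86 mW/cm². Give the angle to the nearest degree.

I₁ = I₀ cos²(29° − 0°) = I₀ cos²(29°) = 0.765 I₀.
I₂ = I₁ cos²(96° − 29°) = 0.765 I₀ · cos²(67°) = 0.1168 I₀.
Target fraction: 2.86 / 56.8 mW/cm² = 0.05035 of I₀.
Need I₃/I₀ = 0.05035, so cos²(θ − 96°) = 0.05035 / 0.1168 = 0.4311.
θ − 96° = arccos(√0.4311) = 49.0°, giving θ ≈ 96 + 49.0 = 145.0°.

θ ≈ 145°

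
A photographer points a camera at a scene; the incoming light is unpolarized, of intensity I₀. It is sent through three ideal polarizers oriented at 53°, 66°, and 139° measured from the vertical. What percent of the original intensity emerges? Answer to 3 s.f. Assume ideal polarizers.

≈ 4.06%

Unpolarized light through the first polarizer → I₁ = ½ I₀, now polarized at 53°.
I₂ = I₁ cos²(66° − 53°) = 0.5 I₀ · cos²(13°) = 0.4747 I₀.
I₃ = I₂ cos²(139° − 66°) = 0.4747 I₀ · cos²(73°) = 0.04058 I₀.
That is 4.058% of the incident intensity.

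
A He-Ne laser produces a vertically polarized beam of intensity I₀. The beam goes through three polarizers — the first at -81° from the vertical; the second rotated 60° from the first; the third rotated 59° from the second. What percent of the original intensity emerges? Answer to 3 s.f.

≈ 0.162%

I₁ = I₀ cos²(-81° − 0°) = I₀ cos²(81°) = 0.02447 I₀.
I₂ = I₁ cos²(60°) = 0.02447 · 0.25 I₀ = 0.006118 I₀.
I₃ = I₂ cos²(59°) = 0.006118 · 0.2653 I₀ = 0.001623 I₀.
That is 0.1623% of the incident intensity.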